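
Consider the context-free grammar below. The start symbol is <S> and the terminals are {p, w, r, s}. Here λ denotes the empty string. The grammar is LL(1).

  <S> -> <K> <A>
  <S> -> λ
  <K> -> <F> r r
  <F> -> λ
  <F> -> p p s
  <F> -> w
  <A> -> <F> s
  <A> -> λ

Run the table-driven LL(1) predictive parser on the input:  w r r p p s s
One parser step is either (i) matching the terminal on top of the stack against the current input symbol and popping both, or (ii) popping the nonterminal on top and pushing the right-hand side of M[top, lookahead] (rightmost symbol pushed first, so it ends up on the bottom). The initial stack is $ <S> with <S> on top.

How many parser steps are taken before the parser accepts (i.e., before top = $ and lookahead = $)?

      Stack          Input            Action
   1  $ <S>          w r r p p s s $  expand <S> -> <K> <A>
   2  $ <A> <K>      w r r p p s s $  expand <K> -> <F> r r
   3  $ <A> r r <F>  w r r p p s s $  expand <F> -> w
   4  $ <A> r r w    w r r p p s s $  match w
   5  $ <A> r r      r r p p s s $    match r
   6  $ <A> r        r p p s s $      match r
   7  $ <A>          p p s s $        expand <A> -> <F> s
   8  $ s <F>        p p s s $        expand <F> -> p p s
   9  $ s s p p      p p s s $        match p
  10  $ s s p        p s s $          match p
  11  $ s s          s s $            match s
  12  $ s            s $              match s
Accept reached after 12 steps.

12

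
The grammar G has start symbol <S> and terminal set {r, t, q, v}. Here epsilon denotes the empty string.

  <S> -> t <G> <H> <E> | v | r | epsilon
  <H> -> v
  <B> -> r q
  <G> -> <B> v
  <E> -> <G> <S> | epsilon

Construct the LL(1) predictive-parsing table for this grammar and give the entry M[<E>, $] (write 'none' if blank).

FIRST(<S>): from <S>->t <G> <H> <E> we get {t}; from <S>->v we get {v}; from <S>->r we get {r}; from <S>->epsilon we get {epsilon}. So FIRST(<S>) = {epsilon, r, t, v}.
FIRST(<H>): from <H>->v we get {v}. So FIRST(<H>) = {v}.
FIRST(<B>): from <B>->r q we get {r}. So FIRST(<B>) = {r}.
FIRST(<G>): from <G>-><B> v we get {r}. So FIRST(<G>) = {r}.
FIRST(<E>): from <E>-><G> <S> we get {r}; from <E>->epsilon we get {epsilon}. So FIRST(<E>) = {epsilon, r}.
FOLLOW(<S>) includes $ since <S> is the start symbol.
FOLLOW(<S>): in <E>-><G> <S>, the suffix after <S> is empty, so FOLLOW(<S>) ⊇ FOLLOW(<E>) = {$}. Thus FOLLOW(<S>) = {$}.
FOLLOW(<E>): in <S>->t <G> <H> <E>, the suffix after <E> is empty, so FOLLOW(<E>) ⊇ FOLLOW(<S>) = {$}. Thus FOLLOW(<E>) = {$}.
For <E> -> <G> <S>: FIRST(<G> <S>) = {r}, so it goes in M[<E>, t] for t ∈ {r}.
For <E> -> epsilon: FIRST(epsilon) = {epsilon}, so it goes in M[<E>, t] for t ∈ {}; since epsilon ∈ FIRST, also for every t ∈ FOLLOW(<E>) = {$}.

<E> -> epsilon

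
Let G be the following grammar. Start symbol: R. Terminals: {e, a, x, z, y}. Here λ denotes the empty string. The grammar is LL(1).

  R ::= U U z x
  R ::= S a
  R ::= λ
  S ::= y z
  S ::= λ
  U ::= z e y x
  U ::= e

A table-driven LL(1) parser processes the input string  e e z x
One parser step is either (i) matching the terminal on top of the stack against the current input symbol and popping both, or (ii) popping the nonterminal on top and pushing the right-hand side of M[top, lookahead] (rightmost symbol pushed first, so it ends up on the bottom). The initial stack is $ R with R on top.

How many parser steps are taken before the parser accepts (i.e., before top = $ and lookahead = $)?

7

     Stack      Input      Action
  1  $ R        e e z x $  expand R ::= U U z x
  2  $ x z U U  e e z x $  expand U ::= e
  3  $ x z U e  e e z x $  match e
  4  $ x z U    e z x $    expand U ::= e
  5  $ x z e    e z x $    match e
  6  $ x z      z x $      match z
  7  $ x        x $        match x
Accept reached after 7 steps.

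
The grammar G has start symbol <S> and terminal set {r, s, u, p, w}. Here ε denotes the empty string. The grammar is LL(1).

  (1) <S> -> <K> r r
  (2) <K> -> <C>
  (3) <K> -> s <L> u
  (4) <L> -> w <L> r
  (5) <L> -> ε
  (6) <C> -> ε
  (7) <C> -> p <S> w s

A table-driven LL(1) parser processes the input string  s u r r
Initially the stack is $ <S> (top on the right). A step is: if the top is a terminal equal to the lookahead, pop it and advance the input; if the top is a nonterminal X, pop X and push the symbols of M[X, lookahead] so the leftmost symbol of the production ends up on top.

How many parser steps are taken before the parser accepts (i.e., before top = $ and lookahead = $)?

     Stack          Input      Action
  1  $ <S>          s u r r $  expand <S> -> <K> r r
  2  $ r r <K>      s u r r $  expand <K> -> s <L> u
  3  $ r r u <L> s  s u r r $  match s
  4  $ r r u <L>    u r r $    expand <L> -> ε
  5  $ r r u        u r r $    match u
  6  $ r r          r r $      match r
  7  $ r            r $        match r
Accept reached after 7 steps.

7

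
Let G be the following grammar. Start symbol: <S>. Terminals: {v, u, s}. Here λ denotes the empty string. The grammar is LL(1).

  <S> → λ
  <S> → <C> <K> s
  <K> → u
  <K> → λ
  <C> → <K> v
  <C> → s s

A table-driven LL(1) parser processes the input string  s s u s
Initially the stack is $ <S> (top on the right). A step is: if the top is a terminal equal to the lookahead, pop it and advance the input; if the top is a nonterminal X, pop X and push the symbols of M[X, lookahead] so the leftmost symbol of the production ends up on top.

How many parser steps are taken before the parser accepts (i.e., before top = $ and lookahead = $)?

7

step 1: stack=$ <S>  input=s s u s $  — expand <S> → <C> <K> s
step 2: stack=$ s <K> <C>  input=s s u s $  — expand <C> → s s
step 3: stack=$ s <K> s s  input=s s u s $  — match s
step 4: stack=$ s <K> s  input=s u s $  — match s
step 5: stack=$ s <K>  input=u s $  — expand <K> → u
step 6: stack=$ s u  input=u s $  — match u
step 7: stack=$ s  input=s $  — match s
Accept reached after 7 steps.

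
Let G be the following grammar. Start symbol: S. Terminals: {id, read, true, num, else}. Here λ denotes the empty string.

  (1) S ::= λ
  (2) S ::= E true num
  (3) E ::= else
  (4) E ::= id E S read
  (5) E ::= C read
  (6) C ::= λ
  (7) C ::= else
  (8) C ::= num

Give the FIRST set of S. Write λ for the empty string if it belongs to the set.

FIRST(C) = {λ, else, num}
FIRST(E) = {else, id, num, read}  (via C read)
FIRST(S) = {λ, else, id, num, read}  (via E true num)

{λ, else, id, num, read}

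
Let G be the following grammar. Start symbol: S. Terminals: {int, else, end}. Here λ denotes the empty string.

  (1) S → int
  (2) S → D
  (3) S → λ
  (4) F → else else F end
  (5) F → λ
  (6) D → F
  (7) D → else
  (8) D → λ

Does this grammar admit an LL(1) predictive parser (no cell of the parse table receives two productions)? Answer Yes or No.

FIRST(S) = {λ, else, int}
FIRST(F) = {λ, else}
FIRST(D) = {λ, else}
FOLLOW(S) = {$}
FOLLOW(F) = {$, end}
FOLLOW(D) = {$}
Cell M[D, $] receives both D → F and D → λ — the grammar is not LL(1).

No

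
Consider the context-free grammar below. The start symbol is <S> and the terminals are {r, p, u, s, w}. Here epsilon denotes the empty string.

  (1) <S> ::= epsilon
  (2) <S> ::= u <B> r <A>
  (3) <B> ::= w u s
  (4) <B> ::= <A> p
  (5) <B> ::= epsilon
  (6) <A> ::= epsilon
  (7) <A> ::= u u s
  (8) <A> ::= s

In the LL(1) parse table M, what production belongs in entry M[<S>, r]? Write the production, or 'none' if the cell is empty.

FIRST(<S>) = {epsilon, u}
FIRST(<A>) = {epsilon, s, u}
FIRST(<B>) = {epsilon, p, s, u, w}  (via <A> p)
FOLLOW(<S>) includes $ since <S> is the start symbol.
FOLLOW(<S>): <S> appears on no right-hand side. Thus FOLLOW(<S>) = {$}.
For <S> ::= epsilon: FIRST(epsilon) = {epsilon}, so it goes in M[<S>, t] for t ∈ {}; since epsilon ∈ FIRST, also for every t ∈ FOLLOW(<S>) = {$}.
For <S> ::= u <B> r <A>: FIRST(u <B> r <A>) = {u}, so it goes in M[<S>, t] for t ∈ {u}.
None of these place a production in M[<S>, r].

none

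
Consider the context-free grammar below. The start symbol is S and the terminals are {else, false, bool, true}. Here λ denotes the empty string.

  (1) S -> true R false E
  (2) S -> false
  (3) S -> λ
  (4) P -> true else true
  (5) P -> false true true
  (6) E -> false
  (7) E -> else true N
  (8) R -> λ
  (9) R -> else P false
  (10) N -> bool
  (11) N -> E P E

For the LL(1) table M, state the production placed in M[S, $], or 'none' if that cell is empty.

FIRST(S): from S->true R false E we get {true}; from S->false we get {false}; from S->λ we get {λ}. So FIRST(S) = {λ, false, true}.
FIRST(P): from P->true else true we get {true}; from P->false true true we get {false}. So FIRST(P) = {false, true}.
FIRST(E): from E->false we get {false}; from E->else true N we get {else}. So FIRST(E) = {else, false}.
FIRST(R): from R->λ we get {λ}; from R->else P false we get {else}. So FIRST(R) = {λ, else}.
FIRST(N): from N->bool we get {bool}; from N->E P E we get {else, false}. So FIRST(N) = {bool, else, false}.
FOLLOW(S) includes $ since S is the start symbol.
FOLLOW(S): S appears on no right-hand side. Thus FOLLOW(S) = {$}.
For S -> true R false E: FIRST(true R false E) = {true}, so it goes in M[S, t] for t ∈ {true}.
For S -> false: FIRST(false) = {false}, so it goes in M[S, t] for t ∈ {false}.
For S -> λ: FIRST(λ) = {λ}, so it goes in M[S, t] for t ∈ {}; since λ ∈ FIRST, also for every t ∈ FOLLOW(S) = {$}.

S -> λ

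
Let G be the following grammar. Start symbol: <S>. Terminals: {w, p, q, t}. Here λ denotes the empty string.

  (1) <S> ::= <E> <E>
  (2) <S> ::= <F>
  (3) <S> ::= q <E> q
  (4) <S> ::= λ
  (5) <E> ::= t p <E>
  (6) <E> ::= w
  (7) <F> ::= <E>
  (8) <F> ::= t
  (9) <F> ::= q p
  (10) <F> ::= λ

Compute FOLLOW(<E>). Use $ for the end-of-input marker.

{$, q, t, w}

FIRST(<E>) = {t, w}
FIRST(<F>) = {λ, q, t, w}  (via <E>)
FIRST(<S>) = {λ, q, t, w}  (via <E> <E>, <F>)
FOLLOW(<S>) includes $ since <S> is the start symbol.
FOLLOW(<S>): <S> appears on no right-hand side. Thus FOLLOW(<S>) = {$}.
FOLLOW(<F>): in <S>::=<F>, the suffix after <F> is empty, so FOLLOW(<F>) ⊇ FOLLOW(<S>) = {$}. Thus FOLLOW(<F>) = {$}.
FOLLOW(<E>): in <S>::=<E> <E> (occurrence 1), <E> is followed by <E> with FIRST {t, w}; in <S>::=<E> <E> (occurrence 2), the suffix after <E> is empty, so FOLLOW(<E>) ⊇ FOLLOW(<S>) = {$}; in <S>::=q <E> q, <E> is followed by q with FIRST {q}; in <E>::=t p <E>, the suffix after <E> is empty (adds nothing new); in <F>::=<E>, the suffix after <E> is empty, so FOLLOW(<E>) ⊇ FOLLOW(<F>) = {$}. Thus FOLLOW(<E>) = {$, q, t, w}.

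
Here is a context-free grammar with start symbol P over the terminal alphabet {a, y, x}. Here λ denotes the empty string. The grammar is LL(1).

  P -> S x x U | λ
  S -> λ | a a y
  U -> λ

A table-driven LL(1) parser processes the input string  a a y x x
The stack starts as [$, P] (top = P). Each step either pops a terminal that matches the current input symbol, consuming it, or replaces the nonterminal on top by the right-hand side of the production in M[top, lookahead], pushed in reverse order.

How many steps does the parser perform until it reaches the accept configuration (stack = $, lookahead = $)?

     Stack          Input        Action
  1  $ P            a a y x x $  expand P -> S x x U
  2  $ U x x S      a a y x x $  expand S -> a a y
  3  $ U x x y a a  a a y x x $  match a
  4  $ U x x y a    a y x x $    match a
  5  $ U x x y      y x x $      match y
  6  $ U x x        x x $        match x
  7  $ U x          x $          match x
  8  $ U            $            expand U -> λ
Accept reached after 8 steps.

8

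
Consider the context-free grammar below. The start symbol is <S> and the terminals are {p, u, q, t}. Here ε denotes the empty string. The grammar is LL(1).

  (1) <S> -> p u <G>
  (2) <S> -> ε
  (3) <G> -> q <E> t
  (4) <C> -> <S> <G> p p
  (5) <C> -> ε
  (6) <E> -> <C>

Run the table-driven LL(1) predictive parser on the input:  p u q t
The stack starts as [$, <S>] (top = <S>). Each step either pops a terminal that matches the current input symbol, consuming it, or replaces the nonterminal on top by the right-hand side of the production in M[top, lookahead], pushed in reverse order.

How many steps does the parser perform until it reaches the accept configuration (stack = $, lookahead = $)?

step 1: stack=$ <S>  input=p u q t $  — expand <S> -> p u <G>
step 2: stack=$ <G> u p  input=p u q t $  — match p
step 3: stack=$ <G> u  input=u q t $  — match u
step 4: stack=$ <G>  input=q t $  — expand <G> -> q <E> t
step 5: stack=$ t <E> q  input=q t $  — match q
step 6: stack=$ t <E>  input=t $  — expand <E> -> <C>
step 7: stack=$ t <C>  input=t $  — expand <C> -> ε
step 8: stack=$ t  input=t $  — match t
Accept reached after 8 steps.

8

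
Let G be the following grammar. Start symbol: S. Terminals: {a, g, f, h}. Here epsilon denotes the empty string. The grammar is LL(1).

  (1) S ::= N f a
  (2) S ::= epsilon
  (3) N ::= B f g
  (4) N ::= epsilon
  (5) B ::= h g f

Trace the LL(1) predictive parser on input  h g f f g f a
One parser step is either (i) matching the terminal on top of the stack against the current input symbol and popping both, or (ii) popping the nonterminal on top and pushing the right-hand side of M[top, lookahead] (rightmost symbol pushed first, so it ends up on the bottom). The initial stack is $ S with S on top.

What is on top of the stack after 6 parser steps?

f

step 1: stack=$ S  input=h g f f g f a $  — expand S ::= N f a
step 2: stack=$ a f N  input=h g f f g f a $  — expand N ::= B f g
step 3: stack=$ a f g f B  input=h g f f g f a $  — expand B ::= h g f
step 4: stack=$ a f g f f g h  input=h g f f g f a $  — match h
step 5: stack=$ a f g f f g  input=g f f g f a $  — match g
step 6: stack=$ a f g f f  input=f f g f a $  — match f
Stack after step 6: $ a f g f (top = f).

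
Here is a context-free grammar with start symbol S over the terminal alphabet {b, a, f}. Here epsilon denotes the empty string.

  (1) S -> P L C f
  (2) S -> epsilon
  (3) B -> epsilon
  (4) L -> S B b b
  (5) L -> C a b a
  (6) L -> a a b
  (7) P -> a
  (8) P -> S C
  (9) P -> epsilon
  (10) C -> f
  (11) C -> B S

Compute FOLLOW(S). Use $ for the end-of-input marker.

{$, a, b, f}

FIRST(B): from B->epsilon we get {epsilon}. So FIRST(B) = {epsilon}.
FIRST(S): from S->P L C f we get {a, b, f}; from S->epsilon we get {epsilon}. So FIRST(S) = {epsilon, a, b, f}.
FIRST(C): from C->f we get {f}; from C->B S we get {epsilon, a, b, f}. So FIRST(C) = {epsilon, a, b, f}.
FIRST(L): from L->S B b b we get {a, b, f}; from L->C a b a we get {a, b, f}; from L->a a b we get {a}. So FIRST(L) = {a, b, f}.
FIRST(P): from P->a we get {a}; from P->S C we get {epsilon, a, b, f}; from P->epsilon we get {epsilon}. So FIRST(P) = {epsilon, a, b, f}.
FOLLOW(S) includes $ since S is the start symbol.
FOLLOW(L): in S->P L C f, L is followed by C f with FIRST {a, b, f}. Thus FOLLOW(L) = {a, b, f}.
FOLLOW(P): in S->P L C f, P is followed by L C f with FIRST {a, b, f}. Thus FOLLOW(P) = {a, b, f}.
FOLLOW(C): in S->P L C f, C is followed by f with FIRST {f}; in L->C a b a, C is followed by a b a with FIRST {a}; in P->S C, the suffix after C is empty, so FOLLOW(C) ⊇ FOLLOW(P) = {a, b, f}. Thus FOLLOW(C) = {a, b, f}.
FOLLOW(S): in L->S B b b, S is followed by B b b with FIRST {b}; in P->S C, S is followed by C with FIRST {epsilon, a, b, f}; in P->S C, the suffix after S is nullable, so FOLLOW(S) ⊇ FOLLOW(P) = {a, b, f}; in C->B S, the suffix after S is empty, so FOLLOW(S) ⊇ FOLLOW(C) = {a, b, f}. Thus FOLLOW(S) = {$, a, b, f}.
FOLLOW(B): in L->S B b b, B is followed by b b with FIRST {b}; in C->B S, B is followed by S with FIRST {epsilon, a, b, f}; in C->B S, the suffix after B is nullable, so FOLLOW(B) ⊇ FOLLOW(C) = {a, b, f}. Thus FOLLOW(B) = {a, b, f}.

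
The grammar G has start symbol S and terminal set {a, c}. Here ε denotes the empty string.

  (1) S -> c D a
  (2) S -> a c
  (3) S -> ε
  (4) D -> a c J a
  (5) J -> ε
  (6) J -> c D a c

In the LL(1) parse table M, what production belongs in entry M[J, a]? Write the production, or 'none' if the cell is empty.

FIRST(S): from S->c D a we get {c}; from S->a c we get {a}; from S->ε we get {ε}. So FIRST(S) = {ε, a, c}.
FIRST(D): from D->a c J a we get {a}. So FIRST(D) = {a}.
FIRST(J): from J->ε we get {ε}; from J->c D a c we get {c}. So FIRST(J) = {ε, c}.
FOLLOW(S) includes $ since S is the start symbol.
FOLLOW(J): in D->a c J a, J is followed by a with FIRST {a}. Thus FOLLOW(J) = {a}.
For J -> ε: FIRST(ε) = {ε}, so it goes in M[J, t] for t ∈ {}; since ε ∈ FIRST, also for every t ∈ FOLLOW(J) = {a}.
For J -> c D a c: FIRST(c D a c) = {c}, so it goes in M[J, t] for t ∈ {c}.

J -> ε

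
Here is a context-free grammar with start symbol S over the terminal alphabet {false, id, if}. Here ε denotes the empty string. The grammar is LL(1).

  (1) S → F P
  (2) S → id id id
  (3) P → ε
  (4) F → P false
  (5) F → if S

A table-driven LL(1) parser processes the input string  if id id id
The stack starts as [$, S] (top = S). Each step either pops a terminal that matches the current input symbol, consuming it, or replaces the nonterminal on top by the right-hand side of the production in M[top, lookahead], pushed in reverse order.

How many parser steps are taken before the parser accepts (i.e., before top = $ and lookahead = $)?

step 1: stack=$ S  input=if id id id $  — expand S → F P
step 2: stack=$ P F  input=if id id id $  — expand F → if S
step 3: stack=$ P S if  input=if id id id $  — match if
step 4: stack=$ P S  input=id id id $  — expand S → id id id
step 5: stack=$ P id id id  input=id id id $  — match id
step 6: stack=$ P id id  input=id id $  — match id
step 7: stack=$ P id  input=id $  — match id
step 8: stack=$ P  input=$  — expand P → ε
Accept reached after 8 steps.

8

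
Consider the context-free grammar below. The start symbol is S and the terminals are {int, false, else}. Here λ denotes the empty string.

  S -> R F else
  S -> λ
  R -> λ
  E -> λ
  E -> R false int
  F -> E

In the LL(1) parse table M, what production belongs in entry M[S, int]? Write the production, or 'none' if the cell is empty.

none

FIRST(R) = {λ}
FIRST(E) = {λ, false}  (via R false int)
FIRST(F) = {λ, false}  (via E)
FIRST(S) = {λ, else, false}  (via R F else)
FOLLOW(S) includes $ since S is the start symbol.
FOLLOW(S): S appears on no right-hand side. Thus FOLLOW(S) = {$}.
For S -> R F else: FIRST(R F else) = {else, false}, so it goes in M[S, t] for t ∈ {else, false}.
For S -> λ: FIRST(λ) = {λ}, so it goes in M[S, t] for t ∈ {}; since λ ∈ FIRST, also for every t ∈ FOLLOW(S) = {$}.
None of these place a production in M[S, int].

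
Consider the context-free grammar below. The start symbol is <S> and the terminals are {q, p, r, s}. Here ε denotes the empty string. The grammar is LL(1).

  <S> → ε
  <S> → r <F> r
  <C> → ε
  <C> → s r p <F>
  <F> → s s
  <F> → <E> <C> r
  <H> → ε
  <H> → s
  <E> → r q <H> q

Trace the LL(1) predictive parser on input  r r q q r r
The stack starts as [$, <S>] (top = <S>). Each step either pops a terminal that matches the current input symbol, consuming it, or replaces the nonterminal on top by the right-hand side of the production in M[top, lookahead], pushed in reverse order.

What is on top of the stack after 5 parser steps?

step 1: stack=$ <S>  input=r r q q r r $  — expand <S> → r <F> r
step 2: stack=$ r <F> r  input=r r q q r r $  — match r
step 3: stack=$ r <F>  input=r q q r r $  — expand <F> → <E> <C> r
step 4: stack=$ r r <C> <E>  input=r q q r r $  — expand <E> → r q <H> q
step 5: stack=$ r r <C> q <H> q r  input=r q q r r $  — match r
Stack after step 5: $ r r <C> q <H> q (top = q).

q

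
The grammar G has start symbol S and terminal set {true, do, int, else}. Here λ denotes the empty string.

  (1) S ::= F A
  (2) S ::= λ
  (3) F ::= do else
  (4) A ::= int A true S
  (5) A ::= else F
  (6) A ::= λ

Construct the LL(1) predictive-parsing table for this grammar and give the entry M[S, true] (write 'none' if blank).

S ::= λ

FIRST(F) = {do}
FIRST(A) = {λ, else, int}
FIRST(S) = {λ, do}  (via F A)
FOLLOW(S) includes $ since S is the start symbol.
FOLLOW(S): in A::=int A true S, the suffix after S is empty, so FOLLOW(S) ⊇ FOLLOW(A) = {$, true}. Thus FOLLOW(S) = {$, true}.
FOLLOW(A): in S::=F A, the suffix after A is empty, so FOLLOW(A) ⊇ FOLLOW(S) = {$, true}; in A::=int A true S, A is followed by true S with FIRST {true}. Thus FOLLOW(A) = {$, true}.
For S ::= F A: FIRST(F A) = {do}, so it goes in M[S, t] for t ∈ {do}.
For S ::= λ: FIRST(λ) = {λ}, so it goes in M[S, t] for t ∈ {}; since λ ∈ FIRST, also for every t ∈ FOLLOW(S) = {$, true}.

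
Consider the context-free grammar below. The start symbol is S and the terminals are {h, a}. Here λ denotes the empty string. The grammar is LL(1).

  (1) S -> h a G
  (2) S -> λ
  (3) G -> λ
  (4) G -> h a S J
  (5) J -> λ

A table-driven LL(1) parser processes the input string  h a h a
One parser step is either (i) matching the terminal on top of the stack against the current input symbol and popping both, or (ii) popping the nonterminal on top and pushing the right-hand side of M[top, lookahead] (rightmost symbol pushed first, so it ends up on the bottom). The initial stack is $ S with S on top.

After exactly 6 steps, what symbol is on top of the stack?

S

     Stack      Input      Action
  1  $ S        h a h a $  expand S -> h a G
  2  $ G a h    h a h a $  match h
  3  $ G a      a h a $    match a
  4  $ G        h a $      expand G -> h a S J
  5  $ J S a h  h a $      match h
  6  $ J S a    a $        match a
Stack after step 6: $ J S (top = S).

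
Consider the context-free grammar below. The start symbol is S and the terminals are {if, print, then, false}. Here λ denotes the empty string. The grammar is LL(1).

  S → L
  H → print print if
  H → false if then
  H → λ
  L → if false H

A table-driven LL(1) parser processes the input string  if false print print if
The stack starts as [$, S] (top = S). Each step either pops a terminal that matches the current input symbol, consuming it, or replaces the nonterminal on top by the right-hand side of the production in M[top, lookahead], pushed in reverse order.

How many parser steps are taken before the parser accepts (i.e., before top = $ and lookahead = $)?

step 1: stack=$ S  input=if false print print if $  — expand S → L
step 2: stack=$ L  input=if false print print if $  — expand L → if false H
step 3: stack=$ H false if  input=if false print print if $  — match if
step 4: stack=$ H false  input=false print print if $  — match false
step 5: stack=$ H  input=print print if $  — expand H → print print if
step 6: stack=$ if print print  input=print print if $  — match print
step 7: stack=$ if print  input=print if $  — match print
step 8: stack=$ if  input=if $  — match if
Accept reached after 8 steps.

8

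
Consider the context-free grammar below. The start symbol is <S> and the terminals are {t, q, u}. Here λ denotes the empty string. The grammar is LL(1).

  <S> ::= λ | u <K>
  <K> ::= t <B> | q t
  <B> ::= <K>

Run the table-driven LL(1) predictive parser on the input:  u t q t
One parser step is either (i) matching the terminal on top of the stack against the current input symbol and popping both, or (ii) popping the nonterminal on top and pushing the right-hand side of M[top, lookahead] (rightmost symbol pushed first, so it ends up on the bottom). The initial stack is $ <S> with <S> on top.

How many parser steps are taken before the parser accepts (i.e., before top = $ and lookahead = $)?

8

step 1: stack=$ <S>  input=u t q t $  — expand <S> ::= u <K>
step 2: stack=$ <K> u  input=u t q t $  — match u
step 3: stack=$ <K>  input=t q t $  — expand <K> ::= t <B>
step 4: stack=$ <B> t  input=t q t $  — match t
step 5: stack=$ <B>  input=q t $  — expand <B> ::= <K>
step 6: stack=$ <K>  input=q t $  — expand <K> ::= q t
step 7: stack=$ t q  input=q t $  — match q
step 8: stack=$ t  input=t $  — match t
Accept reached after 8 steps.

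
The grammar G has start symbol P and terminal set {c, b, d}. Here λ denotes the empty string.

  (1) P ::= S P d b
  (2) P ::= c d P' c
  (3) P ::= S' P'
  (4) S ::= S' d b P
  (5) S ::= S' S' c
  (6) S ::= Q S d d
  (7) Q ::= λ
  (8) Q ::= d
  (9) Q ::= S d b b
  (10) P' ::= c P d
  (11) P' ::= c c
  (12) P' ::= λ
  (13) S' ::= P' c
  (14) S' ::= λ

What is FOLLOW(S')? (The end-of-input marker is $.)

{$, c, d}

FIRST(P') = {λ, c}
FIRST(S') = {λ, c}  (via P' c)
FIRST(P) = {λ, c, d}  (via S P d b, S' P')
FIRST(S) = {c, d}  (via S' d b P, S' S' c, Q S d d)
FIRST(Q) = {λ, c, d}  (via S d b b)
FOLLOW(P) includes $ since P is the start symbol.
FOLLOW(S): in P::=S P d b, S is followed by P d b with FIRST {c, d}; in S::=Q S d d, S is followed by d d with FIRST {d}; in Q::=S d b b, S is followed by d b b with FIRST {d}. Thus FOLLOW(S) = {c, d}.
FOLLOW(P): in P::=S P d b, P is followed by d b with FIRST {d}; in S::=S' d b P, the suffix after P is empty, so FOLLOW(P) ⊇ FOLLOW(S) = {c, d}; in P'::=c P d, P is followed by d with FIRST {d}. Thus FOLLOW(P) = {$, c, d}.
FOLLOW(Q): in S::=Q S d d, Q is followed by S d d with FIRST {c, d}. Thus FOLLOW(Q) = {c, d}.
FOLLOW(P'): in P::=c d P' c, P' is followed by c with FIRST {c}; in P::=S' P', the suffix after P' is empty, so FOLLOW(P') ⊇ FOLLOW(P) = {$, c, d}; in S'::=P' c, P' is followed by c with FIRST {c}. Thus FOLLOW(P') = {$, c, d}.
FOLLOW(S'): in P::=S' P', S' is followed by P' with FIRST {λ, c}; in P::=S' P', the suffix after S' is nullable, so FOLLOW(S') ⊇ FOLLOW(P) = {$, c, d}; in S::=S' d b P, S' is followed by d b P with FIRST {d}; in S::=S' S' c (occurrence 1), S' is followed by S' c with FIRST {c}; in S::=S' S' c (occurrence 2), S' is followed by c with FIRST {c}. Thus FOLLOW(S') = {$, c, d}.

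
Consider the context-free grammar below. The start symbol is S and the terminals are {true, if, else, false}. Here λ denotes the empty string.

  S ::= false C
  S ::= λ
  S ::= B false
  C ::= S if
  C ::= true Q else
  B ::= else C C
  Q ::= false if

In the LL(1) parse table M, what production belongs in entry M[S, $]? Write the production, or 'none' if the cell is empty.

S ::= λ

FIRST(B): from B::=else C C we get {else}. So FIRST(B) = {else}.
FIRST(Q): from Q::=false if we get {false}. So FIRST(Q) = {false}.
FIRST(S): from S::=false C we get {false}; from S::=λ we get {λ}; from S::=B false we get {else}. So FIRST(S) = {λ, else, false}.
FIRST(C): from C::=S if we get {else, false, if}; from C::=true Q else we get {true}. So FIRST(C) = {else, false, if, true}.
FOLLOW(S) includes $ since S is the start symbol.
FOLLOW(S): in C::=S if, S is followed by if with FIRST {if}. Thus FOLLOW(S) = {$, if}.
For S ::= false C: FIRST(false C) = {false}, so it goes in M[S, t] for t ∈ {false}.
For S ::= λ: FIRST(λ) = {λ}, so it goes in M[S, t] for t ∈ {}; since λ ∈ FIRST, also for every t ∈ FOLLOW(S) = {$, if}.
For S ::= B false: FIRST(B false) = {else}, so it goes in M[S, t] for t ∈ {else}.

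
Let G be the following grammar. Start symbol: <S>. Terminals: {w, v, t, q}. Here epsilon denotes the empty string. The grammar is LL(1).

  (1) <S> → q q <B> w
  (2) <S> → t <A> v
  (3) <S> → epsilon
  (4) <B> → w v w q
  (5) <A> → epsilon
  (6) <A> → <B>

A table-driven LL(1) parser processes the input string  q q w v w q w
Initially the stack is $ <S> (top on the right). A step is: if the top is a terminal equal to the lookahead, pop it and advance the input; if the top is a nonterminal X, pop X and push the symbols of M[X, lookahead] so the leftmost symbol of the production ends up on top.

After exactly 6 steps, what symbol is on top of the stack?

w

step 1: stack=$ <S>  input=q q w v w q w $  — expand <S> → q q <B> w
step 2: stack=$ w <B> q q  input=q q w v w q w $  — match q
step 3: stack=$ w <B> q  input=q w v w q w $  — match q
step 4: stack=$ w <B>  input=w v w q w $  — expand <B> → w v w q
step 5: stack=$ w q w v w  input=w v w q w $  — match w
step 6: stack=$ w q w v  input=v w q w $  — match v
Stack after step 6: $ w q w (top = w).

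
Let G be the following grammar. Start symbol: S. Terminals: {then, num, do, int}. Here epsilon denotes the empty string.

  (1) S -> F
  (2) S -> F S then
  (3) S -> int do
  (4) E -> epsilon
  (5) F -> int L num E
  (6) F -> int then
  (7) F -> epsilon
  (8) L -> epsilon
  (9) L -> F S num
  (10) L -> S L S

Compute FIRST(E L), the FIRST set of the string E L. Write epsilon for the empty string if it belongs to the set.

{epsilon, int, num, then}

FIRST(E): from E->epsilon we get {epsilon}. So FIRST(E) = {epsilon}.
FIRST(F): from F->int L num E we get {int}; from F->int then we get {int}; from F->epsilon we get {epsilon}. So FIRST(F) = {epsilon, int}.
FIRST(S): from S->F we get {epsilon, int}; from S->F S then we get {int, then}; from S->int do we get {int}. So FIRST(S) = {epsilon, int, then}.
FIRST(L): from L->epsilon we get {epsilon}; from L->F S num we get {int, num, then}; from L->S L S we get {epsilon, int, num, then}. So FIRST(L) = {epsilon, int, num, then}.
FIRST(E L): take FIRST of each symbol in turn, carrying on past any symbol whose FIRST contains epsilon; result {epsilon, int, num, then}.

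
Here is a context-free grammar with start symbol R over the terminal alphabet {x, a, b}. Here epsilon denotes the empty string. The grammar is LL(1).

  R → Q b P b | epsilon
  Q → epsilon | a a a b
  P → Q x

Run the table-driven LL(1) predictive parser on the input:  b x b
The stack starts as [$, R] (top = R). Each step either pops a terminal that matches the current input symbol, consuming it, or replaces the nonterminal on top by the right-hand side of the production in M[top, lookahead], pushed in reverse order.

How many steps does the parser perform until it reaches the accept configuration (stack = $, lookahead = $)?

step 1: stack=$ R  input=b x b $  — expand R → Q b P b
step 2: stack=$ b P b Q  input=b x b $  — expand Q → epsilon
step 3: stack=$ b P b  input=b x b $  — match b
step 4: stack=$ b P  input=x b $  — expand P → Q x
step 5: stack=$ b x Q  input=x b $  — expand Q → epsilon
step 6: stack=$ b x  input=x b $  — match x
step 7: stack=$ b  input=b $  — match b
Accept reached after 7 steps.

7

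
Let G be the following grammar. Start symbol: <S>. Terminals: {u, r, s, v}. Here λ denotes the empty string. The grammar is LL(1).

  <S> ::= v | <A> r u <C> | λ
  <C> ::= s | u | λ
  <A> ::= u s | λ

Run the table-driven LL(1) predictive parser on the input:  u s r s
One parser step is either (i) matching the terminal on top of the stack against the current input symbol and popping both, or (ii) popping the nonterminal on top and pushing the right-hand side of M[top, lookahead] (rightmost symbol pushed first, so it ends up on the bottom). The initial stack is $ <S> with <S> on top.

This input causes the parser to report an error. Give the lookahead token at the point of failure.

     Stack          Input      Action
  1  $ <S>          u s r s $  expand <S> ::= <A> r u <C>
  2  $ <C> u r <A>  u s r s $  expand <A> ::= u s
  3  $ <C> u r s u  u s r s $  match u
  4  $ <C> u r s    s r s $    match s
  5  $ <C> u r      r s $      match r
  6  $ <C> u        s $        error: top is terminal u but lookahead is s

s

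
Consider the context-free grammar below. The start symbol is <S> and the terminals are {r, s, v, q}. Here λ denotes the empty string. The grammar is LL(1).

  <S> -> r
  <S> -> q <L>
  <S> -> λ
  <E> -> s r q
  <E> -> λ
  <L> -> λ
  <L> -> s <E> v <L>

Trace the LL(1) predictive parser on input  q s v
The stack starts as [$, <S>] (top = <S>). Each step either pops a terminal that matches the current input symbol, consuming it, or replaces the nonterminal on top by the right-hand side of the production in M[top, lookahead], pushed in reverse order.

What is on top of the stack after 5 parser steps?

     Stack          Input    Action
  1  $ <S>          q s v $  expand <S> -> q <L>
  2  $ <L> q        q s v $  match q
  3  $ <L>          s v $    expand <L> -> s <E> v <L>
  4  $ <L> v <E> s  s v $    match s
  5  $ <L> v <E>    v $      expand <E> -> λ
Stack after step 5: $ <L> v (top = v).

v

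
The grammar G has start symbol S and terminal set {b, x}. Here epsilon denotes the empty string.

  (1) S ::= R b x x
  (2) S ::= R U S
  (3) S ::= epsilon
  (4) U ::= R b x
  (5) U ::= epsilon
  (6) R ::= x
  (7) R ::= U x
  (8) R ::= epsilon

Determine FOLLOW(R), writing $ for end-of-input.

FIRST(S): from S::=R b x x we get {b, x}; from S::=R U S we get {epsilon, b, x}; from S::=epsilon we get {epsilon}. So FIRST(S) = {epsilon, b, x}.
FIRST(U): from U::=R b x we get {b, x}; from U::=epsilon we get {epsilon}. So FIRST(U) = {epsilon, b, x}.
FIRST(R): from R::=x we get {x}; from R::=U x we get {b, x}; from R::=epsilon we get {epsilon}. So FIRST(R) = {epsilon, b, x}.
FOLLOW(S) includes $ since S is the start symbol.
FOLLOW(S): in S::=R U S, the suffix after S is empty (adds nothing new). Thus FOLLOW(S) = {$}.
FOLLOW(U): in S::=R U S, U is followed by S with FIRST {epsilon, b, x}; in S::=R U S, the suffix after U is nullable, so FOLLOW(U) ⊇ FOLLOW(S) = {$}; in R::=U x, U is followed by x with FIRST {x}. Thus FOLLOW(U) = {$, b, x}.
FOLLOW(R): in S::=R b x x, R is followed by b x x with FIRST {b}; in S::=R U S, R is followed by U S with FIRST {epsilon, b, x}; in S::=R U S, the suffix after R is nullable, so FOLLOW(R) ⊇ FOLLOW(S) = {$}; in U::=R b x, R is followed by b x with FIRST {b}. Thus FOLLOW(R) = {$, b, x}.

{$, b, x}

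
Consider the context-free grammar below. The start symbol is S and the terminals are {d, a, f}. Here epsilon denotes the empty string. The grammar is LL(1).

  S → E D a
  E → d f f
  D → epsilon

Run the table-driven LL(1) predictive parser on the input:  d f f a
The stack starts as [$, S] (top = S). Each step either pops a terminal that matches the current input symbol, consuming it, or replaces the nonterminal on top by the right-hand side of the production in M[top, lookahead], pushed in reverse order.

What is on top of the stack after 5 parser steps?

step 1: stack=$ S  input=d f f a $  — expand S → E D a
step 2: stack=$ a D E  input=d f f a $  — expand E → d f f
step 3: stack=$ a D f f d  input=d f f a $  — match d
step 4: stack=$ a D f f  input=f f a $  — match f
step 5: stack=$ a D f  input=f a $  — match f
Stack after step 5: $ a D (top = D).

D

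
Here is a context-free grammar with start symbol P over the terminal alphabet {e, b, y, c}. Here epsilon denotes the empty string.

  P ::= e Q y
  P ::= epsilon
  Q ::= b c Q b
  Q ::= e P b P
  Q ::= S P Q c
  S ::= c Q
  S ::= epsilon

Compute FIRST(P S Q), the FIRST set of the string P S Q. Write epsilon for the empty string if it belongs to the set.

{b, c, e}

FIRST(P) = {epsilon, e}
FIRST(S) = {epsilon, c}
FIRST(Q) = {b, c, e}  (via S P Q c)
FIRST(P S Q): take FIRST of each symbol in turn, carrying on past any symbol whose FIRST contains epsilon; result {b, c, e}.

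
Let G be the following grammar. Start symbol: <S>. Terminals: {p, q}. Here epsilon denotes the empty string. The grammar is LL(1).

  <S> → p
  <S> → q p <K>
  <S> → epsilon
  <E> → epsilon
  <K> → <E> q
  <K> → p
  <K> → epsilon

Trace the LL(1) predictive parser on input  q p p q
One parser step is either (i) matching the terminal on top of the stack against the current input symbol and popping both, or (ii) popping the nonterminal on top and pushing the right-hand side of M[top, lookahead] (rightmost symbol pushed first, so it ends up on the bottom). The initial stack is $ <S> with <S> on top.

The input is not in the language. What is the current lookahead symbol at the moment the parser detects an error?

q

     Stack      Input      Action
  1  $ <S>      q p p q $  expand <S> → q p <K>
  2  $ <K> p q  q p p q $  match q
  3  $ <K> p    p p q $    match p
  4  $ <K>      p q $      expand <K> → p
  5  $ p        p q $      match p
  6  $          q $        error: stack empty but input remains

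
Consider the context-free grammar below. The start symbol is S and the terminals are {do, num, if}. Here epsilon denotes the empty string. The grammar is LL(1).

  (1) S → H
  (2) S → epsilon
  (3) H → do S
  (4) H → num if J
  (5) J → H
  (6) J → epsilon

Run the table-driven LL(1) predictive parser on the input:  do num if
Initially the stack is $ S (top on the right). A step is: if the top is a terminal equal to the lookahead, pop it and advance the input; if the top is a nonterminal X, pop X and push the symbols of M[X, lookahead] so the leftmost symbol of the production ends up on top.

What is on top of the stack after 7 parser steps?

J

step 1: stack=$ S  input=do num if $  — expand S → H
step 2: stack=$ H  input=do num if $  — expand H → do S
step 3: stack=$ S do  input=do num if $  — match do
step 4: stack=$ S  input=num if $  — expand S → H
step 5: stack=$ H  input=num if $  — expand H → num if J
step 6: stack=$ J if num  input=num if $  — match num
step 7: stack=$ J if  input=if $  — match if
Stack after step 7: $ J (top = J).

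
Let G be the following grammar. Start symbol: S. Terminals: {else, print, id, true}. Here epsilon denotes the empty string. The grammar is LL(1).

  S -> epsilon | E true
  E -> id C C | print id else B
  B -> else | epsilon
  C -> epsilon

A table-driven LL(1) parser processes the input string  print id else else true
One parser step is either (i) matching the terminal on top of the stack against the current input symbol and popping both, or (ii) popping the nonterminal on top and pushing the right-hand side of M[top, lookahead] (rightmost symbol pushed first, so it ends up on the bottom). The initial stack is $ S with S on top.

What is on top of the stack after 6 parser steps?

else

     Stack                   Input                      Action
  1  $ S                     print id else else true $  expand S -> E true
  2  $ true E                print id else else true $  expand E -> print id else B
  3  $ true B else id print  print id else else true $  match print
  4  $ true B else id        id else else true $        match id
  5  $ true B else           else else true $           match else
  6  $ true B                else true $                expand B -> else
Stack after step 6: $ true else (top = else).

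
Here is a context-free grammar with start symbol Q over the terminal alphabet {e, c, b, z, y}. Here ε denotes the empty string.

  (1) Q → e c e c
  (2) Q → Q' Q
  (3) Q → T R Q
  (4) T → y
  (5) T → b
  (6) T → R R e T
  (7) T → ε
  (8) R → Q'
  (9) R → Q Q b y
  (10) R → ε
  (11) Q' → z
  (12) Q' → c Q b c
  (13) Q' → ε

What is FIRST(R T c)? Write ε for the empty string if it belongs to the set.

FIRST(Q'): from Q'→z we get {z}; from Q'→c Q b c we get {c}; from Q'→ε we get {ε}. So FIRST(Q') = {ε, c, z}.
FIRST(Q): from Q→e c e c we get {e}; from Q→Q' Q we get {b, c, e, y, z}; from Q→T R Q we get {b, c, e, y, z}. So FIRST(Q) = {b, c, e, y, z}.
FIRST(R): from R→Q' we get {ε, c, z}; from R→Q Q b y we get {b, c, e, y, z}; from R→ε we get {ε}. So FIRST(R) = {ε, b, c, e, y, z}.
FIRST(T): from T→y we get {y}; from T→b we get {b}; from T→R R e T we get {b, c, e, y, z}; from T→ε we get {ε}. So FIRST(T) = {ε, b, c, e, y, z}.
FIRST(R T c): take FIRST of each symbol in turn, carrying on past any symbol whose FIRST contains ε; result {b, c, e, y, z}.

{b, c, e, y, z}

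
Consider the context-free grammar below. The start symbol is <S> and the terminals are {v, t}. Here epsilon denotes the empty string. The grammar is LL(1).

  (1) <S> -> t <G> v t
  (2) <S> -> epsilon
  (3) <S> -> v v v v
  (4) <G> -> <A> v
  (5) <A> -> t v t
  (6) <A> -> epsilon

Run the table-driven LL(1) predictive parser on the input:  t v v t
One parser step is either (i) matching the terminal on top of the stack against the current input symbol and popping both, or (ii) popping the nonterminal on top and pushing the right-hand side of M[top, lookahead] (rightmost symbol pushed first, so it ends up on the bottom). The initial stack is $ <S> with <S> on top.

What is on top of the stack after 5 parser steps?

step 1: stack=$ <S>  input=t v v t $  — expand <S> -> t <G> v t
step 2: stack=$ t v <G> t  input=t v v t $  — match t
step 3: stack=$ t v <G>  input=v v t $  — expand <G> -> <A> v
step 4: stack=$ t v v <A>  input=v v t $  — expand <A> -> epsilon
step 5: stack=$ t v v  input=v v t $  — match v
Stack after step 5: $ t v (top = v).

v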